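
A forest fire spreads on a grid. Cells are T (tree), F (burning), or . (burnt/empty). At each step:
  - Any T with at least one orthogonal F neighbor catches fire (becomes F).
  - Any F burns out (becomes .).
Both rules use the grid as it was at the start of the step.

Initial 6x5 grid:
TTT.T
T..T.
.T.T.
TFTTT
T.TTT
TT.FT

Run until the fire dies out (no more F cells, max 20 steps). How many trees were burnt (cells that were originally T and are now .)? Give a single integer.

Answer: 14

Derivation:
Step 1: +5 fires, +2 burnt (F count now 5)
Step 2: +4 fires, +5 burnt (F count now 4)
Step 3: +3 fires, +4 burnt (F count now 3)
Step 4: +2 fires, +3 burnt (F count now 2)
Step 5: +0 fires, +2 burnt (F count now 0)
Fire out after step 5
Initially T: 19, now '.': 25
Total burnt (originally-T cells now '.'): 14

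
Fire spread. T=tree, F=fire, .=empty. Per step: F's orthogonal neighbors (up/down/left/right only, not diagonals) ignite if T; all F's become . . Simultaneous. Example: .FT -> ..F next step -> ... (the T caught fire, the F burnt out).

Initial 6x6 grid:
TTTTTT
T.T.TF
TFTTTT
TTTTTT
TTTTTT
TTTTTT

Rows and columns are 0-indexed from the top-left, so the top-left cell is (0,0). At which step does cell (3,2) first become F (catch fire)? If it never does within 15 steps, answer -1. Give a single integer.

Step 1: cell (3,2)='T' (+6 fires, +2 burnt)
Step 2: cell (3,2)='F' (+9 fires, +6 burnt)
  -> target ignites at step 2
Step 3: cell (3,2)='.' (+9 fires, +9 burnt)
Step 4: cell (3,2)='.' (+6 fires, +9 burnt)
Step 5: cell (3,2)='.' (+2 fires, +6 burnt)
Step 6: cell (3,2)='.' (+0 fires, +2 burnt)
  fire out at step 6

2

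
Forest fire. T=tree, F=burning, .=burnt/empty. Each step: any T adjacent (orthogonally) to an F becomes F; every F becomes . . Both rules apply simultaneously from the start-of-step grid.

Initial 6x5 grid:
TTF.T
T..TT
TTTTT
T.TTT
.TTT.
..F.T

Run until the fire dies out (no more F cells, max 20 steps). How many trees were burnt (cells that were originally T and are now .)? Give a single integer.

Step 1: +2 fires, +2 burnt (F count now 2)
Step 2: +4 fires, +2 burnt (F count now 4)
Step 3: +3 fires, +4 burnt (F count now 3)
Step 4: +4 fires, +3 burnt (F count now 4)
Step 5: +3 fires, +4 burnt (F count now 3)
Step 6: +1 fires, +3 burnt (F count now 1)
Step 7: +1 fires, +1 burnt (F count now 1)
Step 8: +0 fires, +1 burnt (F count now 0)
Fire out after step 8
Initially T: 19, now '.': 29
Total burnt (originally-T cells now '.'): 18

Answer: 18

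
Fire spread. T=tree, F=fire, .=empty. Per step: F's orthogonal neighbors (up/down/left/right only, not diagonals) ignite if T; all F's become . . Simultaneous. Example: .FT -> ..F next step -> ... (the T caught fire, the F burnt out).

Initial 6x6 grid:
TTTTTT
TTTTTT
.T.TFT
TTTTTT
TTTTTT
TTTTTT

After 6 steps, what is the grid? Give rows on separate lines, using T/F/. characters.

Step 1: 4 trees catch fire, 1 burn out
  TTTTTT
  TTTTFT
  .T.F.F
  TTTTFT
  TTTTTT
  TTTTTT
Step 2: 6 trees catch fire, 4 burn out
  TTTTFT
  TTTF.F
  .T....
  TTTF.F
  TTTTFT
  TTTTTT
Step 3: 7 trees catch fire, 6 burn out
  TTTF.F
  TTF...
  .T....
  TTF...
  TTTF.F
  TTTTFT
Step 4: 6 trees catch fire, 7 burn out
  TTF...
  TF....
  .T....
  TF....
  TTF...
  TTTF.F
Step 5: 6 trees catch fire, 6 burn out
  TF....
  F.....
  .F....
  F.....
  TF....
  TTF...
Step 6: 3 trees catch fire, 6 burn out
  F.....
  ......
  ......
  ......
  F.....
  TF....

F.....
......
......
......
F.....
TF....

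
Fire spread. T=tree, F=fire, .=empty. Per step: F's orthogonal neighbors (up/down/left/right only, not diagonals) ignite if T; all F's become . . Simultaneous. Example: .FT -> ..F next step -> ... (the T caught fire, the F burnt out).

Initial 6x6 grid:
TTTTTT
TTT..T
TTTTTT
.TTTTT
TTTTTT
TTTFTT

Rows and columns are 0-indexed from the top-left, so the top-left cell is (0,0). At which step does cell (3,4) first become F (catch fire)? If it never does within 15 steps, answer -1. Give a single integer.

Step 1: cell (3,4)='T' (+3 fires, +1 burnt)
Step 2: cell (3,4)='T' (+5 fires, +3 burnt)
Step 3: cell (3,4)='F' (+6 fires, +5 burnt)
  -> target ignites at step 3
Step 4: cell (3,4)='.' (+5 fires, +6 burnt)
Step 5: cell (3,4)='.' (+3 fires, +5 burnt)
Step 6: cell (3,4)='.' (+4 fires, +3 burnt)
Step 7: cell (3,4)='.' (+4 fires, +4 burnt)
Step 8: cell (3,4)='.' (+2 fires, +4 burnt)
Step 9: cell (3,4)='.' (+0 fires, +2 burnt)
  fire out at step 9

3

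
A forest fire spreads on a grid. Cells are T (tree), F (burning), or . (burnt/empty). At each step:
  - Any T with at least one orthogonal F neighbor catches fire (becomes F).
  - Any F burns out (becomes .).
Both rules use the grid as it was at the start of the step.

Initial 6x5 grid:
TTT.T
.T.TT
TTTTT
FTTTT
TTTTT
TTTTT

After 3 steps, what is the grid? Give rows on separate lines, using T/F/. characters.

Step 1: 3 trees catch fire, 1 burn out
  TTT.T
  .T.TT
  FTTTT
  .FTTT
  FTTTT
  TTTTT
Step 2: 4 trees catch fire, 3 burn out
  TTT.T
  .T.TT
  .FTTT
  ..FTT
  .FTTT
  FTTTT
Step 3: 5 trees catch fire, 4 burn out
  TTT.T
  .F.TT
  ..FTT
  ...FT
  ..FTT
  .FTTT

TTT.T
.F.TT
..FTT
...FT
..FTT
.FTTT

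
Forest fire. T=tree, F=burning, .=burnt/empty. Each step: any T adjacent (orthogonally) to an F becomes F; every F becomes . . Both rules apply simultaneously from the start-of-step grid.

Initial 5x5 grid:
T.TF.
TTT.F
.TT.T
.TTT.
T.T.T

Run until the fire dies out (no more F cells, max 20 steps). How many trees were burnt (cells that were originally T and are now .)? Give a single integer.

Answer: 12

Derivation:
Step 1: +2 fires, +2 burnt (F count now 2)
Step 2: +1 fires, +2 burnt (F count now 1)
Step 3: +2 fires, +1 burnt (F count now 2)
Step 4: +3 fires, +2 burnt (F count now 3)
Step 5: +4 fires, +3 burnt (F count now 4)
Step 6: +0 fires, +4 burnt (F count now 0)
Fire out after step 6
Initially T: 14, now '.': 23
Total burnt (originally-T cells now '.'): 12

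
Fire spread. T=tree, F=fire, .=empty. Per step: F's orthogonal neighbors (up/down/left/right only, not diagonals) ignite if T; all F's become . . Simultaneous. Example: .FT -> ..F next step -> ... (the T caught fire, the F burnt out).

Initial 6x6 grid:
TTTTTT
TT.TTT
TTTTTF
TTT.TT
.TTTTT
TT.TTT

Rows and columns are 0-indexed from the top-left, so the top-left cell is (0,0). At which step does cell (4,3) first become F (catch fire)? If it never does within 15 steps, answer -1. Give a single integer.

Step 1: cell (4,3)='T' (+3 fires, +1 burnt)
Step 2: cell (4,3)='T' (+5 fires, +3 burnt)
Step 3: cell (4,3)='T' (+5 fires, +5 burnt)
Step 4: cell (4,3)='F' (+5 fires, +5 burnt)
  -> target ignites at step 4
Step 5: cell (4,3)='.' (+6 fires, +5 burnt)
Step 6: cell (4,3)='.' (+4 fires, +6 burnt)
Step 7: cell (4,3)='.' (+2 fires, +4 burnt)
Step 8: cell (4,3)='.' (+1 fires, +2 burnt)
Step 9: cell (4,3)='.' (+0 fires, +1 burnt)
  fire out at step 9

4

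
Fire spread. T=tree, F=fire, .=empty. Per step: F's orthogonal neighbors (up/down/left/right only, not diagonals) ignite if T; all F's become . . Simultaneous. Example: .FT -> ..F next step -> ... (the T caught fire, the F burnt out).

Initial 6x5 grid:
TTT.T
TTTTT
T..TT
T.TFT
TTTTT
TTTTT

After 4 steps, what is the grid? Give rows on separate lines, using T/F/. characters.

Step 1: 4 trees catch fire, 1 burn out
  TTT.T
  TTTTT
  T..FT
  T.F.F
  TTTFT
  TTTTT
Step 2: 5 trees catch fire, 4 burn out
  TTT.T
  TTTFT
  T...F
  T....
  TTF.F
  TTTFT
Step 3: 5 trees catch fire, 5 burn out
  TTT.T
  TTF.F
  T....
  T....
  TF...
  TTF.F
Step 4: 5 trees catch fire, 5 burn out
  TTF.F
  TF...
  T....
  T....
  F....
  TF...

TTF.F
TF...
T....
T....
F....
TF...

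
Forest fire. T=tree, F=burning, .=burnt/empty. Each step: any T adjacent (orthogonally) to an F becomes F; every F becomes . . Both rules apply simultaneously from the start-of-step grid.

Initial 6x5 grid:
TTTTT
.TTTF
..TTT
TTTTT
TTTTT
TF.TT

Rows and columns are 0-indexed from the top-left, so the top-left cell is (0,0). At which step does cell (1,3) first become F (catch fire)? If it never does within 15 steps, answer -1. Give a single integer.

Step 1: cell (1,3)='F' (+5 fires, +2 burnt)
  -> target ignites at step 1
Step 2: cell (1,3)='.' (+7 fires, +5 burnt)
Step 3: cell (1,3)='.' (+8 fires, +7 burnt)
Step 4: cell (1,3)='.' (+3 fires, +8 burnt)
Step 5: cell (1,3)='.' (+1 fires, +3 burnt)
Step 6: cell (1,3)='.' (+0 fires, +1 burnt)
  fire out at step 6

1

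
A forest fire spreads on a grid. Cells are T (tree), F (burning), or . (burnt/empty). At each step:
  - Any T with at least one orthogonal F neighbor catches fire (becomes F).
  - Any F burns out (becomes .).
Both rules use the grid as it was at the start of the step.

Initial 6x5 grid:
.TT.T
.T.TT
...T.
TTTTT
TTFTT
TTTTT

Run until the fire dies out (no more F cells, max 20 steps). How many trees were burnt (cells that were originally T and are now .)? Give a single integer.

Answer: 18

Derivation:
Step 1: +4 fires, +1 burnt (F count now 4)
Step 2: +6 fires, +4 burnt (F count now 6)
Step 3: +5 fires, +6 burnt (F count now 5)
Step 4: +1 fires, +5 burnt (F count now 1)
Step 5: +1 fires, +1 burnt (F count now 1)
Step 6: +1 fires, +1 burnt (F count now 1)
Step 7: +0 fires, +1 burnt (F count now 0)
Fire out after step 7
Initially T: 21, now '.': 27
Total burnt (originally-T cells now '.'): 18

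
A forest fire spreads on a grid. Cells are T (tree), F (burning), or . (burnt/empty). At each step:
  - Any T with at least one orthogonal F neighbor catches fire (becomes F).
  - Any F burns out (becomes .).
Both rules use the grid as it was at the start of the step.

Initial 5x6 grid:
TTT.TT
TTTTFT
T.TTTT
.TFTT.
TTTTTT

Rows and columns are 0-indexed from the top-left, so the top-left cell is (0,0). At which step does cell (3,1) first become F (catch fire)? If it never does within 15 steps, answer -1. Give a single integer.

Step 1: cell (3,1)='F' (+8 fires, +2 burnt)
  -> target ignites at step 1
Step 2: cell (3,1)='.' (+7 fires, +8 burnt)
Step 3: cell (3,1)='.' (+4 fires, +7 burnt)
Step 4: cell (3,1)='.' (+3 fires, +4 burnt)
Step 5: cell (3,1)='.' (+2 fires, +3 burnt)
Step 6: cell (3,1)='.' (+0 fires, +2 burnt)
  fire out at step 6

1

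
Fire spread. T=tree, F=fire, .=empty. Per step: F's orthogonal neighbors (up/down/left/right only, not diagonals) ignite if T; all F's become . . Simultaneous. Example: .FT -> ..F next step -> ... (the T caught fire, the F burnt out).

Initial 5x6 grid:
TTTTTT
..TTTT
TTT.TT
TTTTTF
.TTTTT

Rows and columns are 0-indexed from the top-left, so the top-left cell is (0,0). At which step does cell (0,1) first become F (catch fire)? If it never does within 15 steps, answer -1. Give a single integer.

Step 1: cell (0,1)='T' (+3 fires, +1 burnt)
Step 2: cell (0,1)='T' (+4 fires, +3 burnt)
Step 3: cell (0,1)='T' (+4 fires, +4 burnt)
Step 4: cell (0,1)='T' (+5 fires, +4 burnt)
Step 5: cell (0,1)='T' (+5 fires, +5 burnt)
Step 6: cell (0,1)='T' (+2 fires, +5 burnt)
Step 7: cell (0,1)='F' (+1 fires, +2 burnt)
  -> target ignites at step 7
Step 8: cell (0,1)='.' (+1 fires, +1 burnt)
Step 9: cell (0,1)='.' (+0 fires, +1 burnt)
  fire out at step 9

7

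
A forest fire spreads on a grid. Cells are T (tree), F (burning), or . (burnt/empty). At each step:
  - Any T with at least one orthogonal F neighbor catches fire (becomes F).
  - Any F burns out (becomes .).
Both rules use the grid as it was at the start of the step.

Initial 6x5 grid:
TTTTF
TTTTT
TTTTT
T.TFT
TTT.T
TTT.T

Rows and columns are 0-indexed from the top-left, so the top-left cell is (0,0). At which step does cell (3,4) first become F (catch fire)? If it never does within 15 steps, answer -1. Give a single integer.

Step 1: cell (3,4)='F' (+5 fires, +2 burnt)
  -> target ignites at step 1
Step 2: cell (3,4)='.' (+6 fires, +5 burnt)
Step 3: cell (3,4)='.' (+6 fires, +6 burnt)
Step 4: cell (3,4)='.' (+5 fires, +6 burnt)
Step 5: cell (3,4)='.' (+3 fires, +5 burnt)
Step 6: cell (3,4)='.' (+0 fires, +3 burnt)
  fire out at step 6

1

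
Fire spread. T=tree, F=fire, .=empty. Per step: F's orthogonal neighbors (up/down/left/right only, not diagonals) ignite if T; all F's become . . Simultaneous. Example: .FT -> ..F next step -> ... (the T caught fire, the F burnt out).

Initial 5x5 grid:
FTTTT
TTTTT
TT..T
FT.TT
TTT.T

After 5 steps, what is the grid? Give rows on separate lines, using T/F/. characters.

Step 1: 5 trees catch fire, 2 burn out
  .FTTT
  FTTTT
  FT..T
  .F.TT
  FTT.T
Step 2: 4 trees catch fire, 5 burn out
  ..FTT
  .FTTT
  .F..T
  ...TT
  .FT.T
Step 3: 3 trees catch fire, 4 burn out
  ...FT
  ..FTT
  ....T
  ...TT
  ..F.T
Step 4: 2 trees catch fire, 3 burn out
  ....F
  ...FT
  ....T
  ...TT
  ....T
Step 5: 1 trees catch fire, 2 burn out
  .....
  ....F
  ....T
  ...TT
  ....T

.....
....F
....T
...TT
....T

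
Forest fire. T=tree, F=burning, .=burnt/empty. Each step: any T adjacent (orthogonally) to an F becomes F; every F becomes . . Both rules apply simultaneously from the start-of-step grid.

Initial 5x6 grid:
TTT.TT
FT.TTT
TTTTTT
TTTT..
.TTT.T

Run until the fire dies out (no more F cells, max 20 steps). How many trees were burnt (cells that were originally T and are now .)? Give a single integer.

Step 1: +3 fires, +1 burnt (F count now 3)
Step 2: +3 fires, +3 burnt (F count now 3)
Step 3: +3 fires, +3 burnt (F count now 3)
Step 4: +3 fires, +3 burnt (F count now 3)
Step 5: +4 fires, +3 burnt (F count now 4)
Step 6: +3 fires, +4 burnt (F count now 3)
Step 7: +2 fires, +3 burnt (F count now 2)
Step 8: +1 fires, +2 burnt (F count now 1)
Step 9: +0 fires, +1 burnt (F count now 0)
Fire out after step 9
Initially T: 23, now '.': 29
Total burnt (originally-T cells now '.'): 22

Answer: 22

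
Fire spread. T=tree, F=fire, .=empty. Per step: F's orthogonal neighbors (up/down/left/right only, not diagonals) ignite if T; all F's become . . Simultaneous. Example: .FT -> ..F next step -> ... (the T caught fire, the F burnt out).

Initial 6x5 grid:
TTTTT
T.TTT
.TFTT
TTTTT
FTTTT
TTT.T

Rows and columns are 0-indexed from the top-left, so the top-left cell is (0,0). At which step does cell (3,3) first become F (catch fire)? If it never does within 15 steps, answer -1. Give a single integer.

Step 1: cell (3,3)='T' (+7 fires, +2 burnt)
Step 2: cell (3,3)='F' (+7 fires, +7 burnt)
  -> target ignites at step 2
Step 3: cell (3,3)='.' (+6 fires, +7 burnt)
Step 4: cell (3,3)='.' (+3 fires, +6 burnt)
Step 5: cell (3,3)='.' (+2 fires, +3 burnt)
Step 6: cell (3,3)='.' (+0 fires, +2 burnt)
  fire out at step 6

2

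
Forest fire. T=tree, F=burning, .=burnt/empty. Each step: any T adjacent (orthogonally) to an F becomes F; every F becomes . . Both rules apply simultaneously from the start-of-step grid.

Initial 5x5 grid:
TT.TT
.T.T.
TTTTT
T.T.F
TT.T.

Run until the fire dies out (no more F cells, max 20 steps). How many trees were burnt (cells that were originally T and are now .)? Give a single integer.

Step 1: +1 fires, +1 burnt (F count now 1)
Step 2: +1 fires, +1 burnt (F count now 1)
Step 3: +2 fires, +1 burnt (F count now 2)
Step 4: +3 fires, +2 burnt (F count now 3)
Step 5: +3 fires, +3 burnt (F count now 3)
Step 6: +2 fires, +3 burnt (F count now 2)
Step 7: +2 fires, +2 burnt (F count now 2)
Step 8: +1 fires, +2 burnt (F count now 1)
Step 9: +0 fires, +1 burnt (F count now 0)
Fire out after step 9
Initially T: 16, now '.': 24
Total burnt (originally-T cells now '.'): 15

Answer: 15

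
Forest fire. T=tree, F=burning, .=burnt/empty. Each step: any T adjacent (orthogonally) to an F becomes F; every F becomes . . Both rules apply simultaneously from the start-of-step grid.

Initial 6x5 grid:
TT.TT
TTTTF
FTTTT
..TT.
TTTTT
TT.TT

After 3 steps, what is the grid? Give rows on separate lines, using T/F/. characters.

Step 1: 5 trees catch fire, 2 burn out
  TT.TF
  FTTF.
  .FTTF
  ..TT.
  TTTTT
  TT.TT
Step 2: 6 trees catch fire, 5 burn out
  FT.F.
  .FF..
  ..FF.
  ..TT.
  TTTTT
  TT.TT
Step 3: 3 trees catch fire, 6 burn out
  .F...
  .....
  .....
  ..FF.
  TTTTT
  TT.TT

.F...
.....
.....
..FF.
TTTTT
TT.TT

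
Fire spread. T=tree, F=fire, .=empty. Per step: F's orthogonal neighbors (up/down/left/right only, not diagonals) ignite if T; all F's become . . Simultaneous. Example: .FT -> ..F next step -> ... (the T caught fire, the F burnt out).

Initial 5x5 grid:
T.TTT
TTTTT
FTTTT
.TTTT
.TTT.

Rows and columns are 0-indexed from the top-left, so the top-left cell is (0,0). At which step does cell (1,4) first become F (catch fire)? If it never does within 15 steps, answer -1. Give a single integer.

Step 1: cell (1,4)='T' (+2 fires, +1 burnt)
Step 2: cell (1,4)='T' (+4 fires, +2 burnt)
Step 3: cell (1,4)='T' (+4 fires, +4 burnt)
Step 4: cell (1,4)='T' (+5 fires, +4 burnt)
Step 5: cell (1,4)='F' (+4 fires, +5 burnt)
  -> target ignites at step 5
Step 6: cell (1,4)='.' (+1 fires, +4 burnt)
Step 7: cell (1,4)='.' (+0 fires, +1 burnt)
  fire out at step 7

5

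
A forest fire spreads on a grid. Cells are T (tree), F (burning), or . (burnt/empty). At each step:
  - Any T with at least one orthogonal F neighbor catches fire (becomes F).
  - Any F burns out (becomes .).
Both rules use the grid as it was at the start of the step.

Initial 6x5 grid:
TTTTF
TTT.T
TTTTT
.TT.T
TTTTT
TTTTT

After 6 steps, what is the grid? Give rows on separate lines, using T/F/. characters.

Step 1: 2 trees catch fire, 1 burn out
  TTTF.
  TTT.F
  TTTTT
  .TT.T
  TTTTT
  TTTTT
Step 2: 2 trees catch fire, 2 burn out
  TTF..
  TTT..
  TTTTF
  .TT.T
  TTTTT
  TTTTT
Step 3: 4 trees catch fire, 2 burn out
  TF...
  TTF..
  TTTF.
  .TT.F
  TTTTT
  TTTTT
Step 4: 4 trees catch fire, 4 burn out
  F....
  TF...
  TTF..
  .TT..
  TTTTF
  TTTTT
Step 5: 5 trees catch fire, 4 burn out
  .....
  F....
  TF...
  .TF..
  TTTF.
  TTTTF
Step 6: 4 trees catch fire, 5 burn out
  .....
  .....
  F....
  .F...
  TTF..
  TTTF.

.....
.....
F....
.F...
TTF..
TTTF.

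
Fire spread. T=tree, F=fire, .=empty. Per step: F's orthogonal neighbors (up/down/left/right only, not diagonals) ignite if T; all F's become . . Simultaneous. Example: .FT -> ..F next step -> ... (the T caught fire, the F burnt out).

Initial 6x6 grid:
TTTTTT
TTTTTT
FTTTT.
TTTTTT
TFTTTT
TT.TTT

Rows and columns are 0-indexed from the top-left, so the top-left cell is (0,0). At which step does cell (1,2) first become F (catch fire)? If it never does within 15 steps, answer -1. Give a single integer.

Step 1: cell (1,2)='T' (+7 fires, +2 burnt)
Step 2: cell (1,2)='T' (+6 fires, +7 burnt)
Step 3: cell (1,2)='F' (+6 fires, +6 burnt)
  -> target ignites at step 3
Step 4: cell (1,2)='.' (+6 fires, +6 burnt)
Step 5: cell (1,2)='.' (+4 fires, +6 burnt)
Step 6: cell (1,2)='.' (+2 fires, +4 burnt)
Step 7: cell (1,2)='.' (+1 fires, +2 burnt)
Step 8: cell (1,2)='.' (+0 fires, +1 burnt)
  fire out at step 8

3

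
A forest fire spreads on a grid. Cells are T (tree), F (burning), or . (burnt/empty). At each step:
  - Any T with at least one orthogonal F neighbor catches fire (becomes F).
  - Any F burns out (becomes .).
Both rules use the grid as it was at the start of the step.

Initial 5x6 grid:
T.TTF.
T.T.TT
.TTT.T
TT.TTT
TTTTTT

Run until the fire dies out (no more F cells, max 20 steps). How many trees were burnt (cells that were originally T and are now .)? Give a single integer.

Answer: 20

Derivation:
Step 1: +2 fires, +1 burnt (F count now 2)
Step 2: +2 fires, +2 burnt (F count now 2)
Step 3: +2 fires, +2 burnt (F count now 2)
Step 4: +2 fires, +2 burnt (F count now 2)
Step 5: +4 fires, +2 burnt (F count now 4)
Step 6: +3 fires, +4 burnt (F count now 3)
Step 7: +3 fires, +3 burnt (F count now 3)
Step 8: +2 fires, +3 burnt (F count now 2)
Step 9: +0 fires, +2 burnt (F count now 0)
Fire out after step 9
Initially T: 22, now '.': 28
Total burnt (originally-T cells now '.'): 20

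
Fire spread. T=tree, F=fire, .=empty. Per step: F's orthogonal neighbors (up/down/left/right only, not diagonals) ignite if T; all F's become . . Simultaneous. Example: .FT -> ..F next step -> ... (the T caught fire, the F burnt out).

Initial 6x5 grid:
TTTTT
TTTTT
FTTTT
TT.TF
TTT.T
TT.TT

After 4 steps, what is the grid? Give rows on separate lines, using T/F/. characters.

Step 1: 6 trees catch fire, 2 burn out
  TTTTT
  FTTTT
  .FTTF
  FT.F.
  TTT.F
  TT.TT
Step 2: 8 trees catch fire, 6 burn out
  FTTTT
  .FTTF
  ..FF.
  .F...
  FTT..
  TT.TF
Step 3: 7 trees catch fire, 8 burn out
  .FTTF
  ..FF.
  .....
  .....
  .FT..
  FT.F.
Step 4: 4 trees catch fire, 7 burn out
  ..FF.
  .....
  .....
  .....
  ..F..
  .F...

..FF.
.....
.....
.....
..F..
.F...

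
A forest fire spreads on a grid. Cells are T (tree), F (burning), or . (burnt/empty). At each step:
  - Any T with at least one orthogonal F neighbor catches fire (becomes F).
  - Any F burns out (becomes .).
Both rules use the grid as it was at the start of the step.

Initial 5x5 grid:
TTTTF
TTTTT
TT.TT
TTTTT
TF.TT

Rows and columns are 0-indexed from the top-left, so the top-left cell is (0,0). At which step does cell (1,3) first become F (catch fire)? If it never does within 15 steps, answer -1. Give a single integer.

Step 1: cell (1,3)='T' (+4 fires, +2 burnt)
Step 2: cell (1,3)='F' (+6 fires, +4 burnt)
  -> target ignites at step 2
Step 3: cell (1,3)='.' (+7 fires, +6 burnt)
Step 4: cell (1,3)='.' (+4 fires, +7 burnt)
Step 5: cell (1,3)='.' (+0 fires, +4 burnt)
  fire out at step 5

2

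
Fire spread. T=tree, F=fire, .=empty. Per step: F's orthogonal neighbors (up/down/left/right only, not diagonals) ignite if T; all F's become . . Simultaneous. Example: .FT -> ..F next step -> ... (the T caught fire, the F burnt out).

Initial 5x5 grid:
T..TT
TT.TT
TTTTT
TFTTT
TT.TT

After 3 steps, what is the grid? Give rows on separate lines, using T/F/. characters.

Step 1: 4 trees catch fire, 1 burn out
  T..TT
  TT.TT
  TFTTT
  F.FTT
  TF.TT
Step 2: 5 trees catch fire, 4 burn out
  T..TT
  TF.TT
  F.FTT
  ...FT
  F..TT
Step 3: 4 trees catch fire, 5 burn out
  T..TT
  F..TT
  ...FT
  ....F
  ...FT

T..TT
F..TT
...FT
....F
...FT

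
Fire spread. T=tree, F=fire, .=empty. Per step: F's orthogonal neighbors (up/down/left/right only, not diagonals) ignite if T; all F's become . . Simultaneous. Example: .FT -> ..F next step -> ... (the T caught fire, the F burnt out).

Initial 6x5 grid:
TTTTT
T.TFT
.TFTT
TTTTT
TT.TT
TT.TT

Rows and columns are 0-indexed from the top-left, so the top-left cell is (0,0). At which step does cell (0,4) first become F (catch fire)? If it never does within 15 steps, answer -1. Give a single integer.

Step 1: cell (0,4)='T' (+6 fires, +2 burnt)
Step 2: cell (0,4)='F' (+5 fires, +6 burnt)
  -> target ignites at step 2
Step 3: cell (0,4)='.' (+5 fires, +5 burnt)
Step 4: cell (0,4)='.' (+5 fires, +5 burnt)
Step 5: cell (0,4)='.' (+3 fires, +5 burnt)
Step 6: cell (0,4)='.' (+0 fires, +3 burnt)
  fire out at step 6

2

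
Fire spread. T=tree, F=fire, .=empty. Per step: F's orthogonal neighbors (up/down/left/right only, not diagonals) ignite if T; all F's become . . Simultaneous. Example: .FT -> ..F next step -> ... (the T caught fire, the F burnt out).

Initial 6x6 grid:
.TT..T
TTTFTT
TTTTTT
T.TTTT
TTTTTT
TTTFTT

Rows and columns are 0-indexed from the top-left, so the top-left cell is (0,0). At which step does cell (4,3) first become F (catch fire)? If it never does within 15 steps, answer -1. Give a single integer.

Step 1: cell (4,3)='F' (+6 fires, +2 burnt)
  -> target ignites at step 1
Step 2: cell (4,3)='.' (+10 fires, +6 burnt)
Step 3: cell (4,3)='.' (+10 fires, +10 burnt)
Step 4: cell (4,3)='.' (+3 fires, +10 burnt)
Step 5: cell (4,3)='.' (+1 fires, +3 burnt)
Step 6: cell (4,3)='.' (+0 fires, +1 burnt)
  fire out at step 6

1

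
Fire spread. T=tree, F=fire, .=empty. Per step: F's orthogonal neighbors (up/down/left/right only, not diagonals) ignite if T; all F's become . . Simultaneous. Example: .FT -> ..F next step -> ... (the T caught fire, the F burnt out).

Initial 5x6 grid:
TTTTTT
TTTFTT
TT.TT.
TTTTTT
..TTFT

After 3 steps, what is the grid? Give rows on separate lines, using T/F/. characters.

Step 1: 7 trees catch fire, 2 burn out
  TTTFTT
  TTF.FT
  TT.FT.
  TTTTFT
  ..TF.F
Step 2: 8 trees catch fire, 7 burn out
  TTF.FT
  TF...F
  TT..F.
  TTTF.F
  ..F...
Step 3: 5 trees catch fire, 8 burn out
  TF...F
  F.....
  TF....
  TTF...
  ......

TF...F
F.....
TF....
TTF...
......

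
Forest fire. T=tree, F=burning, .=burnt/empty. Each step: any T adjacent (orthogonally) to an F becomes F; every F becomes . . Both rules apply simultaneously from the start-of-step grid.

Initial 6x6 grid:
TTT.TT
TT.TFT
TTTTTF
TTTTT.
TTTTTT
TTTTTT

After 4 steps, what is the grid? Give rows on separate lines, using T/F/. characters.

Step 1: 4 trees catch fire, 2 burn out
  TTT.FT
  TT.F.F
  TTTTF.
  TTTTT.
  TTTTTT
  TTTTTT
Step 2: 3 trees catch fire, 4 burn out
  TTT..F
  TT....
  TTTF..
  TTTTF.
  TTTTTT
  TTTTTT
Step 3: 3 trees catch fire, 3 burn out
  TTT...
  TT....
  TTF...
  TTTF..
  TTTTFT
  TTTTTT
Step 4: 5 trees catch fire, 3 burn out
  TTT...
  TT....
  TF....
  TTF...
  TTTF.F
  TTTTFT

TTT...
TT....
TF....
TTF...
TTTF.F
TTTTFT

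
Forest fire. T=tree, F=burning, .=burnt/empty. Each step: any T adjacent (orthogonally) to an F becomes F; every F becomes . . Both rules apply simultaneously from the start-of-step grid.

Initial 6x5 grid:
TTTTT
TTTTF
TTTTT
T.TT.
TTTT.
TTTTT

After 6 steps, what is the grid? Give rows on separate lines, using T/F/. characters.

Step 1: 3 trees catch fire, 1 burn out
  TTTTF
  TTTF.
  TTTTF
  T.TT.
  TTTT.
  TTTTT
Step 2: 3 trees catch fire, 3 burn out
  TTTF.
  TTF..
  TTTF.
  T.TT.
  TTTT.
  TTTTT
Step 3: 4 trees catch fire, 3 burn out
  TTF..
  TF...
  TTF..
  T.TF.
  TTTT.
  TTTTT
Step 4: 5 trees catch fire, 4 burn out
  TF...
  F....
  TF...
  T.F..
  TTTF.
  TTTTT
Step 5: 4 trees catch fire, 5 burn out
  F....
  .....
  F....
  T....
  TTF..
  TTTFT
Step 6: 4 trees catch fire, 4 burn out
  .....
  .....
  .....
  F....
  TF...
  TTF.F

.....
.....
.....
F....
TF...
TTF.F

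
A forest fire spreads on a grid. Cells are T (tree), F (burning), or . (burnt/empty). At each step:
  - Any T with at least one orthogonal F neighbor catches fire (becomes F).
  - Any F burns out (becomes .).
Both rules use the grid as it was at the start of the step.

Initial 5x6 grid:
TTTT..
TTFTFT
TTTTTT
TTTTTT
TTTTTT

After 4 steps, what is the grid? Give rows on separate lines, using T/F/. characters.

Step 1: 6 trees catch fire, 2 burn out
  TTFT..
  TF.F.F
  TTFTFT
  TTTTTT
  TTTTTT
Step 2: 8 trees catch fire, 6 burn out
  TF.F..
  F.....
  TF.F.F
  TTFTFT
  TTTTTT
Step 3: 7 trees catch fire, 8 burn out
  F.....
  ......
  F.....
  TF.F.F
  TTFTFT
Step 4: 4 trees catch fire, 7 burn out
  ......
  ......
  ......
  F.....
  TF.F.F

......
......
......
F.....
TF.F.F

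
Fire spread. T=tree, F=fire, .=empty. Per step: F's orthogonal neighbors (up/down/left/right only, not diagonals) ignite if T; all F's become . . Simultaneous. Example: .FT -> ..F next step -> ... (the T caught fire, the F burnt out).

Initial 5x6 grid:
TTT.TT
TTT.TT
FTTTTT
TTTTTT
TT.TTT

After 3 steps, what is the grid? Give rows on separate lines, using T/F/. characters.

Step 1: 3 trees catch fire, 1 burn out
  TTT.TT
  FTT.TT
  .FTTTT
  FTTTTT
  TT.TTT
Step 2: 5 trees catch fire, 3 burn out
  FTT.TT
  .FT.TT
  ..FTTT
  .FTTTT
  FT.TTT
Step 3: 5 trees catch fire, 5 burn out
  .FT.TT
  ..F.TT
  ...FTT
  ..FTTT
  .F.TTT

.FT.TT
..F.TT
...FTT
..FTTT
.F.TTT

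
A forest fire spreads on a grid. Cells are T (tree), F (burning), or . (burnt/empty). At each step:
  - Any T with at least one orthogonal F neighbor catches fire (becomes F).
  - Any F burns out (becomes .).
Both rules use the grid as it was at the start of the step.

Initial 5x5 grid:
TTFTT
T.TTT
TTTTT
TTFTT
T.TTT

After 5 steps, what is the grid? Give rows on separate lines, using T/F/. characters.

Step 1: 7 trees catch fire, 2 burn out
  TF.FT
  T.FTT
  TTFTT
  TF.FT
  T.FTT
Step 2: 8 trees catch fire, 7 burn out
  F...F
  T..FT
  TF.FT
  F...F
  T..FT
Step 3: 6 trees catch fire, 8 burn out
  .....
  F...F
  F...F
  .....
  F...F
Step 4: 0 trees catch fire, 6 burn out
  .....
  .....
  .....
  .....
  .....
Step 5: 0 trees catch fire, 0 burn out
  .....
  .....
  .....
  .....
  .....

.....
.....
.....
.....
.....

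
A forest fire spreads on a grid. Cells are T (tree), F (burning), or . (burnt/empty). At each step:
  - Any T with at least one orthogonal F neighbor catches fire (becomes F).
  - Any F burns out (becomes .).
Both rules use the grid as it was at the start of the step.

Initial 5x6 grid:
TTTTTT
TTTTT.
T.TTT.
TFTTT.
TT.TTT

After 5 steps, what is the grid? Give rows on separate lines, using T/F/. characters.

Step 1: 3 trees catch fire, 1 burn out
  TTTTTT
  TTTTT.
  T.TTT.
  F.FTT.
  TF.TTT
Step 2: 4 trees catch fire, 3 burn out
  TTTTTT
  TTTTT.
  F.FTT.
  ...FT.
  F..TTT
Step 3: 5 trees catch fire, 4 burn out
  TTTTTT
  FTFTT.
  ...FT.
  ....F.
  ...FTT
Step 4: 6 trees catch fire, 5 burn out
  FTFTTT
  .F.FT.
  ....F.
  ......
  ....FT
Step 5: 4 trees catch fire, 6 burn out
  .F.FTT
  ....F.
  ......
  ......
  .....F

.F.FTT
....F.
......
......
.....F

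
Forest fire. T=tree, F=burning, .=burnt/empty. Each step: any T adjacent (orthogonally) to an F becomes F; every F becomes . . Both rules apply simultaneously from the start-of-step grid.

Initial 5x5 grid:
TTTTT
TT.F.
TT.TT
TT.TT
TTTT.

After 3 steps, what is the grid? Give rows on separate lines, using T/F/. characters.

Step 1: 2 trees catch fire, 1 burn out
  TTTFT
  TT...
  TT.FT
  TT.TT
  TTTT.
Step 2: 4 trees catch fire, 2 burn out
  TTF.F
  TT...
  TT..F
  TT.FT
  TTTT.
Step 3: 3 trees catch fire, 4 burn out
  TF...
  TT...
  TT...
  TT..F
  TTTF.

TF...
TT...
TT...
TT..F
TTTF.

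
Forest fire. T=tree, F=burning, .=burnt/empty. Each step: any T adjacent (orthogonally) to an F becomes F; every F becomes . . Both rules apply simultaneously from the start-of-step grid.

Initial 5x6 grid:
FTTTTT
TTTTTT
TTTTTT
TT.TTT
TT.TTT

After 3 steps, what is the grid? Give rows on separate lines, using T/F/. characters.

Step 1: 2 trees catch fire, 1 burn out
  .FTTTT
  FTTTTT
  TTTTTT
  TT.TTT
  TT.TTT
Step 2: 3 trees catch fire, 2 burn out
  ..FTTT
  .FTTTT
  FTTTTT
  TT.TTT
  TT.TTT
Step 3: 4 trees catch fire, 3 burn out
  ...FTT
  ..FTTT
  .FTTTT
  FT.TTT
  TT.TTT

...FTT
..FTTT
.FTTTT
FT.TTT
TT.TTT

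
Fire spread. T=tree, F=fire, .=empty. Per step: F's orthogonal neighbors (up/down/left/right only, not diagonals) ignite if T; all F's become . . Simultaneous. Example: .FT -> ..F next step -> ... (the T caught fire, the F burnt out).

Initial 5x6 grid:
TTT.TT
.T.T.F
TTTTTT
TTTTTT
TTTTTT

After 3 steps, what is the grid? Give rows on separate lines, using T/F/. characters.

Step 1: 2 trees catch fire, 1 burn out
  TTT.TF
  .T.T..
  TTTTTF
  TTTTTT
  TTTTTT
Step 2: 3 trees catch fire, 2 burn out
  TTT.F.
  .T.T..
  TTTTF.
  TTTTTF
  TTTTTT
Step 3: 3 trees catch fire, 3 burn out
  TTT...
  .T.T..
  TTTF..
  TTTTF.
  TTTTTF

TTT...
.T.T..
TTTF..
TTTTF.
TTTTTF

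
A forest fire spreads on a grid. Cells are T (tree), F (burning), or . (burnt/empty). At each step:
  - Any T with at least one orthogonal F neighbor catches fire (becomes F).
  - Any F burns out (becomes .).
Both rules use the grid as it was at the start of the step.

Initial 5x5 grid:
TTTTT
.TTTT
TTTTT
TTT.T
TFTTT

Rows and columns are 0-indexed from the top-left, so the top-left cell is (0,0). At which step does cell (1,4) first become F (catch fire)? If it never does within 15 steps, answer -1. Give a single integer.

Step 1: cell (1,4)='T' (+3 fires, +1 burnt)
Step 2: cell (1,4)='T' (+4 fires, +3 burnt)
Step 3: cell (1,4)='T' (+4 fires, +4 burnt)
Step 4: cell (1,4)='T' (+4 fires, +4 burnt)
Step 5: cell (1,4)='T' (+4 fires, +4 burnt)
Step 6: cell (1,4)='F' (+2 fires, +4 burnt)
  -> target ignites at step 6
Step 7: cell (1,4)='.' (+1 fires, +2 burnt)
Step 8: cell (1,4)='.' (+0 fires, +1 burnt)
  fire out at step 8

6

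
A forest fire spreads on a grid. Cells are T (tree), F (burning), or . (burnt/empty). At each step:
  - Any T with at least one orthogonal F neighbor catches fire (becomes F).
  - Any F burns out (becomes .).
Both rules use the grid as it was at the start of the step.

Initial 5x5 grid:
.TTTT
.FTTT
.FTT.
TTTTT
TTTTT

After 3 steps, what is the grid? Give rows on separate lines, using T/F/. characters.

Step 1: 4 trees catch fire, 2 burn out
  .FTTT
  ..FTT
  ..FT.
  TFTTT
  TTTTT
Step 2: 6 trees catch fire, 4 burn out
  ..FTT
  ...FT
  ...F.
  F.FTT
  TFTTT
Step 3: 5 trees catch fire, 6 burn out
  ...FT
  ....F
  .....
  ...FT
  F.FTT

...FT
....F
.....
...FT
F.FTT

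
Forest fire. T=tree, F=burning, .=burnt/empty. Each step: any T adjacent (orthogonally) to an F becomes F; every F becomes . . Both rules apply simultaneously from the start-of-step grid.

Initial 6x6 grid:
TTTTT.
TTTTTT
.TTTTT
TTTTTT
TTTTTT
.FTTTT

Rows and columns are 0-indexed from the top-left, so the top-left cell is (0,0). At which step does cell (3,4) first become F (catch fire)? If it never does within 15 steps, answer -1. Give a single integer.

Step 1: cell (3,4)='T' (+2 fires, +1 burnt)
Step 2: cell (3,4)='T' (+4 fires, +2 burnt)
Step 3: cell (3,4)='T' (+5 fires, +4 burnt)
Step 4: cell (3,4)='T' (+5 fires, +5 burnt)
Step 5: cell (3,4)='F' (+6 fires, +5 burnt)
  -> target ignites at step 5
Step 6: cell (3,4)='.' (+5 fires, +6 burnt)
Step 7: cell (3,4)='.' (+3 fires, +5 burnt)
Step 8: cell (3,4)='.' (+2 fires, +3 burnt)
Step 9: cell (3,4)='.' (+0 fires, +2 burnt)
  fire out at step 9

5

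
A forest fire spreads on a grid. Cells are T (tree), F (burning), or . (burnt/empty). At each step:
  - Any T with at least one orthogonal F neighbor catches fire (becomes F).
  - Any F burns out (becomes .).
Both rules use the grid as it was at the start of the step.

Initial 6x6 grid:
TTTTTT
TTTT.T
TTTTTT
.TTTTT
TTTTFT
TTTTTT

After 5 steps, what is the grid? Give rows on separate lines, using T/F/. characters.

Step 1: 4 trees catch fire, 1 burn out
  TTTTTT
  TTTT.T
  TTTTTT
  .TTTFT
  TTTF.F
  TTTTFT
Step 2: 6 trees catch fire, 4 burn out
  TTTTTT
  TTTT.T
  TTTTFT
  .TTF.F
  TTF...
  TTTF.F
Step 3: 5 trees catch fire, 6 burn out
  TTTTTT
  TTTT.T
  TTTF.F
  .TF...
  TF....
  TTF...
Step 4: 6 trees catch fire, 5 burn out
  TTTTTT
  TTTF.F
  TTF...
  .F....
  F.....
  TF....
Step 5: 5 trees catch fire, 6 burn out
  TTTFTF
  TTF...
  TF....
  ......
  ......
  F.....

TTTFTF
TTF...
TF....
......
......
F.....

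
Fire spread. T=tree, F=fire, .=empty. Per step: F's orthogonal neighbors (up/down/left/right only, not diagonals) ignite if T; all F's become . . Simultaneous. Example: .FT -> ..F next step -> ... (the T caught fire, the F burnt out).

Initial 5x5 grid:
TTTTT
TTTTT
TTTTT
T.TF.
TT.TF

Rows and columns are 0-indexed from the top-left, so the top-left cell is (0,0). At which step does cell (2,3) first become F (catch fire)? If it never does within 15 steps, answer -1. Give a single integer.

Step 1: cell (2,3)='F' (+3 fires, +2 burnt)
  -> target ignites at step 1
Step 2: cell (2,3)='.' (+3 fires, +3 burnt)
Step 3: cell (2,3)='.' (+4 fires, +3 burnt)
Step 4: cell (2,3)='.' (+4 fires, +4 burnt)
Step 5: cell (2,3)='.' (+3 fires, +4 burnt)
Step 6: cell (2,3)='.' (+2 fires, +3 burnt)
Step 7: cell (2,3)='.' (+1 fires, +2 burnt)
Step 8: cell (2,3)='.' (+0 fires, +1 burnt)
  fire out at step 8

1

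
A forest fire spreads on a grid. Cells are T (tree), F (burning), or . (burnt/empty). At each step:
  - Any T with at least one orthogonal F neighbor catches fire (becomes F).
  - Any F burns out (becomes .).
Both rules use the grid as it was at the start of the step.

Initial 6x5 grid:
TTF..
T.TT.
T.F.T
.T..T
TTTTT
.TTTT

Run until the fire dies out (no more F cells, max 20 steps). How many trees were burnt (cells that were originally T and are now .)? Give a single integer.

Answer: 6

Derivation:
Step 1: +2 fires, +2 burnt (F count now 2)
Step 2: +2 fires, +2 burnt (F count now 2)
Step 3: +1 fires, +2 burnt (F count now 1)
Step 4: +1 fires, +1 burnt (F count now 1)
Step 5: +0 fires, +1 burnt (F count now 0)
Fire out after step 5
Initially T: 18, now '.': 18
Total burnt (originally-T cells now '.'): 6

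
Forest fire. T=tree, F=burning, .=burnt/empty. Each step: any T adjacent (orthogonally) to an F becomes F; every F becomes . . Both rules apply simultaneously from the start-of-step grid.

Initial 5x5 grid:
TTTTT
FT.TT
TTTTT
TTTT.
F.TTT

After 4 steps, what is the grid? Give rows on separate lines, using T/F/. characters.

Step 1: 4 trees catch fire, 2 burn out
  FTTTT
  .F.TT
  FTTTT
  FTTT.
  ..TTT
Step 2: 3 trees catch fire, 4 burn out
  .FTTT
  ...TT
  .FTTT
  .FTT.
  ..TTT
Step 3: 3 trees catch fire, 3 burn out
  ..FTT
  ...TT
  ..FTT
  ..FT.
  ..TTT
Step 4: 4 trees catch fire, 3 burn out
  ...FT
  ...TT
  ...FT
  ...F.
  ..FTT

...FT
...TT
...FT
...F.
..FTT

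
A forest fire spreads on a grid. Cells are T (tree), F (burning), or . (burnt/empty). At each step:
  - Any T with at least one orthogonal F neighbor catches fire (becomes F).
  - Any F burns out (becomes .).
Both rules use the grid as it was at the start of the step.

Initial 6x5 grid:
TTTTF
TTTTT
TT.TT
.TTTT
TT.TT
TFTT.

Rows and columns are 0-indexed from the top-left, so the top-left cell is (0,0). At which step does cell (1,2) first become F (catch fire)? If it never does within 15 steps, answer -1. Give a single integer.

Step 1: cell (1,2)='T' (+5 fires, +2 burnt)
Step 2: cell (1,2)='T' (+6 fires, +5 burnt)
Step 3: cell (1,2)='F' (+7 fires, +6 burnt)
  -> target ignites at step 3
Step 4: cell (1,2)='.' (+5 fires, +7 burnt)
Step 5: cell (1,2)='.' (+1 fires, +5 burnt)
Step 6: cell (1,2)='.' (+0 fires, +1 burnt)
  fire out at step 6

3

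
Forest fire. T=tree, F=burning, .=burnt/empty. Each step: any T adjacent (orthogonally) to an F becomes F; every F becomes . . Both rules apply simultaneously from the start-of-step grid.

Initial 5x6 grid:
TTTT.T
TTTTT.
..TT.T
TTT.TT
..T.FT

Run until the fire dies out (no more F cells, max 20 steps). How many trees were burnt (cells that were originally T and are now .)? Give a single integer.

Answer: 4

Derivation:
Step 1: +2 fires, +1 burnt (F count now 2)
Step 2: +1 fires, +2 burnt (F count now 1)
Step 3: +1 fires, +1 burnt (F count now 1)
Step 4: +0 fires, +1 burnt (F count now 0)
Fire out after step 4
Initially T: 20, now '.': 14
Total burnt (originally-T cells now '.'): 4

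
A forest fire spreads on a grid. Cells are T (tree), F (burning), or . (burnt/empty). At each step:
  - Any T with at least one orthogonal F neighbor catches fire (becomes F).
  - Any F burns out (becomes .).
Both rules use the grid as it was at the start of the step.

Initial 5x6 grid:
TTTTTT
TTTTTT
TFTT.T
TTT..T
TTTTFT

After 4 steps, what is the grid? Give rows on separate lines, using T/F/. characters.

Step 1: 6 trees catch fire, 2 burn out
  TTTTTT
  TFTTTT
  F.FT.T
  TFT..T
  TTTF.F
Step 2: 9 trees catch fire, 6 burn out
  TFTTTT
  F.FTTT
  ...F.T
  F.F..F
  TFF...
Step 3: 5 trees catch fire, 9 burn out
  F.FTTT
  ...FTT
  .....F
  ......
  F.....
Step 4: 3 trees catch fire, 5 burn out
  ...FTT
  ....FF
  ......
  ......
  ......

...FTT
....FF
......
......
......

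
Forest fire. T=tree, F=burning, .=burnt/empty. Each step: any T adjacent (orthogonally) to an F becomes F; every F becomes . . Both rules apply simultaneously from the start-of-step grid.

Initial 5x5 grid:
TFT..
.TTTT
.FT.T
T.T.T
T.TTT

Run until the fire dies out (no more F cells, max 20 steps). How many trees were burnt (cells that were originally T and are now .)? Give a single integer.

Step 1: +4 fires, +2 burnt (F count now 4)
Step 2: +2 fires, +4 burnt (F count now 2)
Step 3: +2 fires, +2 burnt (F count now 2)
Step 4: +2 fires, +2 burnt (F count now 2)
Step 5: +2 fires, +2 burnt (F count now 2)
Step 6: +1 fires, +2 burnt (F count now 1)
Step 7: +0 fires, +1 burnt (F count now 0)
Fire out after step 7
Initially T: 15, now '.': 23
Total burnt (originally-T cells now '.'): 13

Answer: 13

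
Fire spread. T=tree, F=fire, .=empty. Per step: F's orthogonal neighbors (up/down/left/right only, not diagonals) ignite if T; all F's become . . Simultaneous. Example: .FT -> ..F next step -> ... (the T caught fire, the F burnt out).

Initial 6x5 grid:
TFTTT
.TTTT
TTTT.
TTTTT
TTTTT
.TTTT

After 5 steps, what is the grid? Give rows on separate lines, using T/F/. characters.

Step 1: 3 trees catch fire, 1 burn out
  F.FTT
  .FTTT
  TTTT.
  TTTTT
  TTTTT
  .TTTT
Step 2: 3 trees catch fire, 3 burn out
  ...FT
  ..FTT
  TFTT.
  TTTTT
  TTTTT
  .TTTT
Step 3: 5 trees catch fire, 3 burn out
  ....F
  ...FT
  F.FT.
  TFTTT
  TTTTT
  .TTTT
Step 4: 5 trees catch fire, 5 burn out
  .....
  ....F
  ...F.
  F.FTT
  TFTTT
  .TTTT
Step 5: 4 trees catch fire, 5 burn out
  .....
  .....
  .....
  ...FT
  F.FTT
  .FTTT

.....
.....
.....
...FT
F.FTT
.FTTT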